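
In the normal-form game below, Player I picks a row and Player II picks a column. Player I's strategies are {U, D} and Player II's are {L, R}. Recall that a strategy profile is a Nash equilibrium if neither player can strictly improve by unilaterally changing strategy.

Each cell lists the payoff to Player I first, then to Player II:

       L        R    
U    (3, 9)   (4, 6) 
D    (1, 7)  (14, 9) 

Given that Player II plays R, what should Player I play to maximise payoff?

D

Against R, Player I earns 4 from U and 14 from D.
So D is the best response.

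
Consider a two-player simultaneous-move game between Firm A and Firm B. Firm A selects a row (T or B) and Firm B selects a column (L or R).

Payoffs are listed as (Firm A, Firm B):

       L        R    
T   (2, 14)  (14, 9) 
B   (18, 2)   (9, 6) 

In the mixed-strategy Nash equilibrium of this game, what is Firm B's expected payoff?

First find x, the probability Firm A plays T, from Firm B's indifference between L and R: 14x + 2(1−x) = 9x + 6(1−x), giving x = 4/9.
Since Firm B is indifferent in equilibrium, Firm B's expected payoff equals the payoff from either column against (4/9, 5/9). Using L: 14(4/9) + 2(5/9) = 22/3.

22/3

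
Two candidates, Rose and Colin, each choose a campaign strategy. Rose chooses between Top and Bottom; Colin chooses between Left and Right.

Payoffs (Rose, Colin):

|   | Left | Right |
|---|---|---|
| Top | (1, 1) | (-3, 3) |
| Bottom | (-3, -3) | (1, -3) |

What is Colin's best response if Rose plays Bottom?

Against Bottom, Colin earns -3 from Left and -3 from Right.
So either strategy is a best response.

either — both Left and Right are best responses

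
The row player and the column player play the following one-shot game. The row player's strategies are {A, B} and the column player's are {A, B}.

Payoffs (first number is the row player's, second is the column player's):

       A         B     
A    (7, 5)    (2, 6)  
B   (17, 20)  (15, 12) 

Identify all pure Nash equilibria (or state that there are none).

(A, A): the row player prefers B (17 > 7); the column player prefers B (6 > 5) — not an equilibrium.
(A, B): the row player prefers B (15 > 2) — not an equilibrium.
(B, A): the row player gets 17 ≥ 7 from A, and the column player gets 20 ≥ 12 from B — Nash equilibrium.
(B, B): the column player prefers A (20 > 12) — not an equilibrium.

(B, A)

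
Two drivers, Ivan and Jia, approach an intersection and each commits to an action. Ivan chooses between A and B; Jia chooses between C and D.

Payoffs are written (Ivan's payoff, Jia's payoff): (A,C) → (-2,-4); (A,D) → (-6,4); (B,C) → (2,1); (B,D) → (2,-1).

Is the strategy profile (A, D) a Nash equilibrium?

At (A, D), Ivan earns -6; switching to B would give 2, so Ivan would deviate.
Jia earns 4; switching to C would give -4, so Jia has no profitable deviation.
Since at least one player can profitably deviate, this is not a Nash equilibrium.

No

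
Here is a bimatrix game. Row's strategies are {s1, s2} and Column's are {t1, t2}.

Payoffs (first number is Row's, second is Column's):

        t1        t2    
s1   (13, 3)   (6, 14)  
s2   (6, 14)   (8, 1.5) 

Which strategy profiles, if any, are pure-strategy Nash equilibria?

none

(s1, t1): Column prefers t2 (14 > 3) — not an equilibrium.
(s1, t2): Row prefers s2 (8 > 6) — not an equilibrium.
(s2, t1): Row prefers s1 (13 > 6) — not an equilibrium.
(s2, t2): Column prefers t1 (14 > 1.5) — not an equilibrium.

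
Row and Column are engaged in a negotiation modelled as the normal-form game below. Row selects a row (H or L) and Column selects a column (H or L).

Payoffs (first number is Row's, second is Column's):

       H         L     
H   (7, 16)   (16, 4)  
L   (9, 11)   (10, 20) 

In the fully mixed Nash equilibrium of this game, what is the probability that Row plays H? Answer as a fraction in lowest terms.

3/7

Let x be the probability that Row plays H. In a completely mixed equilibrium, Column must be indifferent between H and L.
Column's expected payoff from H is 16x + 11(1−x); from L it is 4x + 20(1−x).
Setting these equal: 5x + 11 = −16x + 20, so x = 3/7.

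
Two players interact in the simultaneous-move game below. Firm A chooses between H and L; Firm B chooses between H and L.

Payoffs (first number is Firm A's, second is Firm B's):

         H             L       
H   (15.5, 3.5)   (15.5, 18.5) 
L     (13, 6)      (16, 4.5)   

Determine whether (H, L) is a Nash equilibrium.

No

At (H, L), Firm A earns 15.5; switching to L would give 16, so Firm A would deviate.
Firm B earns 18.5; switching to H would give 3.5, so Firm B has no profitable deviation.
Since at least one player can profitably deviate, this is not a Nash equilibrium.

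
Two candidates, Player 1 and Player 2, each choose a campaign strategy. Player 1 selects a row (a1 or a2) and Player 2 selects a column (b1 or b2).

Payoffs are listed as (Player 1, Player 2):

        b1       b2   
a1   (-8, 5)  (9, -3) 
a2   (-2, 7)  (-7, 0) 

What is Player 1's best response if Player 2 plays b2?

Against b2, Player 1 earns 9 from a1 and -7 from a2.
So a1 is the best response.

a1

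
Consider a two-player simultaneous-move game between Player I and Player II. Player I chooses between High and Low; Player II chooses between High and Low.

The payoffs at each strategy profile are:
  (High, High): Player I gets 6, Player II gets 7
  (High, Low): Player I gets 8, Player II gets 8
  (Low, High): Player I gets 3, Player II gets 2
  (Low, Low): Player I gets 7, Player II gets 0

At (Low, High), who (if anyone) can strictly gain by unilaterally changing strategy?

Player I

Player I at (Low, High) earns 3; deviating to High yields 6 — a strict improvement.
Player II earns 2; deviating to Low yields 0 — not better.
Only Player I has a strictly profitable deviation.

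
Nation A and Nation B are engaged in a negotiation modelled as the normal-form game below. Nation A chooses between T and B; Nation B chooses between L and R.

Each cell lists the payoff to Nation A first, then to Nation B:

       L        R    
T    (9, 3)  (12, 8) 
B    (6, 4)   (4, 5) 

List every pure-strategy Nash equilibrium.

(T, L): Nation B prefers R (8 > 3) — not an equilibrium.
(T, R): Nation A gets 12 ≥ 4 from B, and Nation B gets 8 ≥ 3 from L — Nash equilibrium.
(B, L): Nation A prefers T (9 > 6); Nation B prefers R (5 > 4) — not an equilibrium.
(B, R): Nation A prefers T (12 > 4) — not an equilibrium.

(T, R)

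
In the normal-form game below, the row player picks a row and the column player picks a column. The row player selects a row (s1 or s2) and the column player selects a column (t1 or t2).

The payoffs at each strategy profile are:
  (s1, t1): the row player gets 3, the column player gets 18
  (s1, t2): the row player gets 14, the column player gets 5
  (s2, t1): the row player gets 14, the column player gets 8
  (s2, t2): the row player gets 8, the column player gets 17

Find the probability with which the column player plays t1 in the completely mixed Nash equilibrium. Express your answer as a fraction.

Let y be the probability that the column player plays t1. In a completely mixed equilibrium, the row player must be indifferent between s1 and s2.
The row player's expected payoff from s1 is 3y + 14(1−y); from s2 it is 14y + 8(1−y).
Setting these equal: −11y + 14 = 6y + 8, so y = 6/17.

6/17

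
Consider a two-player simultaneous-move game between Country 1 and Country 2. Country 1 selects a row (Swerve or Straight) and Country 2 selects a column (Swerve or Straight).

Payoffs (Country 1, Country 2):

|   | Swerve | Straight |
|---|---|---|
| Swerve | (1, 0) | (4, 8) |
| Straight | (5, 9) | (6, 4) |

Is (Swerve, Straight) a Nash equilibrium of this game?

At (Swerve, Straight), Country 1 earns 4; switching to Straight would give 6, so Country 1 would deviate.
Country 2 earns 8; switching to Swerve would give 0, so Country 2 has no profitable deviation.
Since at least one player can profitably deviate, this is not a Nash equilibrium.

No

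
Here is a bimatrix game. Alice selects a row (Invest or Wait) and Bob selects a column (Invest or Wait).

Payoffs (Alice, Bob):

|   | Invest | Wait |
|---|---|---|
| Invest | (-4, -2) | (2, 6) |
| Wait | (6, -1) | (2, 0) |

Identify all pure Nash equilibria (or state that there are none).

(Invest, Invest): Alice prefers Wait (6 > -4); Bob prefers Wait (6 > -2) — not an equilibrium.
(Invest, Wait): Alice gets 2 ≥ 2 from Wait, and Bob gets 6 ≥ -2 from Invest — Nash equilibrium.
(Wait, Invest): Bob prefers Wait (0 > -1) — not an equilibrium.
(Wait, Wait): Alice gets 2 ≥ 2 from Invest, and Bob gets 0 ≥ -1 from Invest — Nash equilibrium.

(Invest, Wait) and (Wait, Wait)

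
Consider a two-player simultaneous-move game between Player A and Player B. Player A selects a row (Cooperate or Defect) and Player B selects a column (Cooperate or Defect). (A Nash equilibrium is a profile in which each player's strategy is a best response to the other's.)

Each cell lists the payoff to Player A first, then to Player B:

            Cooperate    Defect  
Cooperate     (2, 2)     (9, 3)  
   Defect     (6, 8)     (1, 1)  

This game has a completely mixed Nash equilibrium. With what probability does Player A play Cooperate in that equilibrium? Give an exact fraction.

Let p be the probability that Player A plays Cooperate. In a completely mixed equilibrium, Player B must be indifferent between Cooperate and Defect.
Player B's expected payoff from Cooperate is 2p + 8(1−p); from Defect it is 3p + (1−p).
Setting these equal: −6p + 8 = 2p + 1, so p = 7/8.

7/8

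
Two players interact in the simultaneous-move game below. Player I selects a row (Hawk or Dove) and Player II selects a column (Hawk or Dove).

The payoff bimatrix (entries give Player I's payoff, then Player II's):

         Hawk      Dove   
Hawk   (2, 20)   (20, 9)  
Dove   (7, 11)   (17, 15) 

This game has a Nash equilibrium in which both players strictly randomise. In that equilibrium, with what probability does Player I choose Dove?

11/15

Let x be the probability that Player I plays Hawk. In a completely mixed equilibrium, Player II must be indifferent between Hawk and Dove.
Player II's expected payoff from Hawk is 20x + 11(1−x); from Dove it is 9x + 15(1−x).
Setting these equal: 9x + 11 = −6x + 15, so x = 4/15.
Therefore Player I plays Dove with probability 1 − 4/15 = 11/15.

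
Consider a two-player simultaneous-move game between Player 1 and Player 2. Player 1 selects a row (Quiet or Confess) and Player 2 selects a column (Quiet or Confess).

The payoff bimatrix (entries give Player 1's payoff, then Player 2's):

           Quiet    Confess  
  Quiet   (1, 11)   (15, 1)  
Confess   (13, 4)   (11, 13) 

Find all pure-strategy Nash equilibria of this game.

(Quiet, Quiet): Player 1 prefers Confess (13 > 1) — not an equilibrium.
(Quiet, Confess): Player 2 prefers Quiet (11 > 1) — not an equilibrium.
(Confess, Quiet): Player 2 prefers Confess (13 > 4) — not an equilibrium.
(Confess, Confess): Player 1 prefers Quiet (15 > 11) — not an equilibrium.

none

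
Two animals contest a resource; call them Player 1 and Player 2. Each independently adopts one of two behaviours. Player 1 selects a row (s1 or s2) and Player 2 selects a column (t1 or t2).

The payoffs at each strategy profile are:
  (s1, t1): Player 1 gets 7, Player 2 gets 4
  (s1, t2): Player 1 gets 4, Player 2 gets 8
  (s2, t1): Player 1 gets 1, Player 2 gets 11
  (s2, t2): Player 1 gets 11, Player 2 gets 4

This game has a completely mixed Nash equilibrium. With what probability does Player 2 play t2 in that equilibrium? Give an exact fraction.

Let q be the probability that Player 2 plays t1. In a completely mixed equilibrium, Player 1 must be indifferent between s1 and s2.
Player 1's expected payoff from s1 is 7q + 4(1−q); from s2 it is q + 11(1−q).
Setting these equal: 3q + 4 = −10q + 11, so q = 7/13.
Therefore Player 2 plays t2 with probability 1 − 7/13 = 6/13.

6/13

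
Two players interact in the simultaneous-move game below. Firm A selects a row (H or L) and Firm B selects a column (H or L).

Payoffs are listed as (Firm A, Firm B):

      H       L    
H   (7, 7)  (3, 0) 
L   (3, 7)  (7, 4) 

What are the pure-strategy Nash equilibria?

(H, H): Firm A gets 7 ≥ 3 from L, and Firm B gets 7 ≥ 0 from L — Nash equilibrium.
(H, L): Firm A prefers L (7 > 3); Firm B prefers H (7 > 0) — not an equilibrium.
(L, H): Firm A prefers H (7 > 3) — not an equilibrium.
(L, L): Firm B prefers H (7 > 4) — not an equilibrium.

(H, H)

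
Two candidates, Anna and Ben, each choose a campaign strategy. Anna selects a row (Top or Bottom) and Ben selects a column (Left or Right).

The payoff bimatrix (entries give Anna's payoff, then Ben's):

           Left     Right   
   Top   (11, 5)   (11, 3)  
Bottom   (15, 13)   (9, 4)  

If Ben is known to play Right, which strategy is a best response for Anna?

Top

Against Right, Anna earns 11 from Top and 9 from Bottom.
So Top is the best response.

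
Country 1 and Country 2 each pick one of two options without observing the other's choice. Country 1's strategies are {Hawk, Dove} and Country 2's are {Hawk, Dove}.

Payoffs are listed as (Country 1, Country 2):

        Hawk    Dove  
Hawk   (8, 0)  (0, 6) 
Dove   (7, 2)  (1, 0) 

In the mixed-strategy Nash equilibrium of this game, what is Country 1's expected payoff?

4

First find q, the probability Country 2 plays Hawk, from Country 1's indifference between Hawk and Dove: 8q = 7q + (1−q), giving q = 1/2.
Since Country 1 is indifferent in equilibrium, Country 1's expected payoff equals the payoff from either row against (1/2, 1/2). Using Hawk: 8(1/2) = 4.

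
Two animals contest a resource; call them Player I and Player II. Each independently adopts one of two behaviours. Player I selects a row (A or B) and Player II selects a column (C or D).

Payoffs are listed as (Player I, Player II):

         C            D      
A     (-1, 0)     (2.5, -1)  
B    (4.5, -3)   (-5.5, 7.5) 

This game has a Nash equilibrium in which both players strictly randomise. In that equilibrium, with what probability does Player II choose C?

Let c be the probability that Player II plays C. In a completely mixed equilibrium, Player I must be indifferent between A and B.
Player I's expected payoff from A is −c + 2.5(1−c); from B it is 4.5c − 5.5(1−c).
Setting these equal: −3.5c + 2.5 = 10c − 5.5, so c = 16/27.

16/27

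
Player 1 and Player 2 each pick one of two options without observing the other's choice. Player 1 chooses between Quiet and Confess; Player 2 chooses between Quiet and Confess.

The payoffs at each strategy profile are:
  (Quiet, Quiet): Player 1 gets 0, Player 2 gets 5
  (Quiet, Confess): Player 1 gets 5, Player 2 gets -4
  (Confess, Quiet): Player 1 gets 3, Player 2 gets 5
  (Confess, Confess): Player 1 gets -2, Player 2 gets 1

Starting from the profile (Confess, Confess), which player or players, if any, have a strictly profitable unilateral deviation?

Player 1 at (Confess, Confess) earns -2; deviating to Quiet yields 5 — a strict improvement.
Player 2 earns 1; deviating to Quiet yields 5 — a strict improvement.
Both Player 1 and Player 2 have strictly profitable deviations.

Both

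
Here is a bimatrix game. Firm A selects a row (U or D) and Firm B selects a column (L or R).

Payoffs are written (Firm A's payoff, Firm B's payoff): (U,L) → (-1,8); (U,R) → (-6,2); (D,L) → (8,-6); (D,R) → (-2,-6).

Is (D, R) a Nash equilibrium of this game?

Yes

At (D, R), Firm A earns -2; switching to U would give -6, so Firm A has no profitable deviation.
Firm B earns -6; switching to L would give -6, so Firm B has no profitable deviation.
Neither player can gain by a unilateral deviation, so this profile is a Nash equilibrium.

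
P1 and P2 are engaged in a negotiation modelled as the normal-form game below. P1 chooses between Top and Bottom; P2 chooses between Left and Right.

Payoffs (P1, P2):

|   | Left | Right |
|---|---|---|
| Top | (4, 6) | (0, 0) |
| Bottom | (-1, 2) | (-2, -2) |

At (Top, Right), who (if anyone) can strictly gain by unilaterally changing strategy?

P1 at (Top, Right) earns 0; deviating to Bottom yields -2 — not better.
P2 earns 0; deviating to Left yields 6 — a strict improvement.
Only P2 has a strictly profitable deviation.

P2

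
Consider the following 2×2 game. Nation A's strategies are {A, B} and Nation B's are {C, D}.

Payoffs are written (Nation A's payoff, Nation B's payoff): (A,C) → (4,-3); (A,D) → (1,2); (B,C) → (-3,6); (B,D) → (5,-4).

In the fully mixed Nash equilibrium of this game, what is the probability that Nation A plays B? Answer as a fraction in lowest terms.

Let p be the probability that Nation A plays A. In a completely mixed equilibrium, Nation B must be indifferent between C and D.
Nation B's expected payoff from C is −3p + 6(1−p); from D it is 2p − 4(1−p).
Setting these equal: −9p + 6 = 6p − 4, so p = 2/3.
Therefore Nation A plays B with probability 1 − 2/3 = 1/3.

1/3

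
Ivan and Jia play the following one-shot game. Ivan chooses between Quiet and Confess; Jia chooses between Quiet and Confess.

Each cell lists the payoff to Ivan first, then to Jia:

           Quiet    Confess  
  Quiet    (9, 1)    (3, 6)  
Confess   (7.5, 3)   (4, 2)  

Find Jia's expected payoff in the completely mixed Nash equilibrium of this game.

8/3

First find p, the probability Ivan plays Quiet, from Jia's indifference between Quiet and Confess: p + 3(1−p) = 6p + 2(1−p), giving p = 1/6.
Since Jia is indifferent in equilibrium, Jia's expected payoff equals the payoff from either column against (1/6, 5/6). Using Quiet: (1/6) + 3(5/6) = 8/3.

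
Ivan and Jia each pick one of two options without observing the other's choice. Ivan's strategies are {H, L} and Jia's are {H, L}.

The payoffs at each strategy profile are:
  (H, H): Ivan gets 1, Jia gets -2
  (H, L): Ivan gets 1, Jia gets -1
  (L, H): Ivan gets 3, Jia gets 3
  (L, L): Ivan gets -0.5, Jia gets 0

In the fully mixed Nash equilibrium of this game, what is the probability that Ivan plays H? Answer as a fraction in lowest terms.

Let x be the probability that Ivan plays H. In a completely mixed equilibrium, Jia must be indifferent between H and L.
Jia's expected payoff from H is −2x + 3(1−x); from L it is −x.
Setting these equal: −5x + 3 = −x, so x = 3/4.

3/4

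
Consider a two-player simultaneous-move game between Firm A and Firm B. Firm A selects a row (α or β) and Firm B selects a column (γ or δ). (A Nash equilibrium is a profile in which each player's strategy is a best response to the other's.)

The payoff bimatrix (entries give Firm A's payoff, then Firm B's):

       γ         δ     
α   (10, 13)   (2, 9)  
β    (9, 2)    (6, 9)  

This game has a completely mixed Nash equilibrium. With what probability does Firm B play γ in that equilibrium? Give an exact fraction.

Let q be the probability that Firm B plays γ. In a completely mixed equilibrium, Firm A must be indifferent between α and β.
Firm A's expected payoff from α is 10q + 2(1−q); from β it is 9q + 6(1−q).
Setting these equal: 8q + 2 = 3q + 6, so q = 4/5.

4/5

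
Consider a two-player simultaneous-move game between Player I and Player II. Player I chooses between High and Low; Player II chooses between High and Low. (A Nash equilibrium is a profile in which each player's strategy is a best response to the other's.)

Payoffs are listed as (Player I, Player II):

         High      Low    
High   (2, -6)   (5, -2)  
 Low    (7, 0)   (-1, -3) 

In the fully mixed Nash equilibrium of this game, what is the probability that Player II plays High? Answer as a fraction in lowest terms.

6/11

Let y be the probability that Player II plays High. In a completely mixed equilibrium, Player I must be indifferent between High and Low.
Player I's expected payoff from High is 2y + 5(1−y); from Low it is 7y − (1−y).
Setting these equal: −3y + 5 = 8y − 1, so y = 6/11.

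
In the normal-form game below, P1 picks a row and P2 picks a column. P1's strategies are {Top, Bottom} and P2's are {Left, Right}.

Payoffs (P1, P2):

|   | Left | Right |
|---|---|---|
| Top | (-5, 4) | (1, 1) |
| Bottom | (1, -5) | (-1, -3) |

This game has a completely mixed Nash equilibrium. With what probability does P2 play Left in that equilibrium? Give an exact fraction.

1/4

Let q be the probability that P2 plays Left. In a completely mixed equilibrium, P1 must be indifferent between Top and Bottom.
P1's expected payoff from Top is −5q + (1−q); from Bottom it is q − (1−q).
Setting these equal: −6q + 1 = 2q − 1, so q = 1/4.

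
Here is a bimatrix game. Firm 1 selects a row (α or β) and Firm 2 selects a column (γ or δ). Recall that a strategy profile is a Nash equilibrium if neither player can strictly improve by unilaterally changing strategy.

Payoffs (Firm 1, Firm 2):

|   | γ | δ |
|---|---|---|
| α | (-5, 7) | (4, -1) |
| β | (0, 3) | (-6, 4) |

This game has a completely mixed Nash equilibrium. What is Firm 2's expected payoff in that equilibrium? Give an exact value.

31/9

First find p, the probability Firm 1 plays α, from Firm 2's indifference between γ and δ: 7p + 3(1−p) = −p + 4(1−p), giving p = 1/9.
Since Firm 2 is indifferent in equilibrium, Firm 2's expected payoff equals the payoff from either column against (1/9, 8/9). Using γ: 7(1/9) + 3(8/9) = 31/9.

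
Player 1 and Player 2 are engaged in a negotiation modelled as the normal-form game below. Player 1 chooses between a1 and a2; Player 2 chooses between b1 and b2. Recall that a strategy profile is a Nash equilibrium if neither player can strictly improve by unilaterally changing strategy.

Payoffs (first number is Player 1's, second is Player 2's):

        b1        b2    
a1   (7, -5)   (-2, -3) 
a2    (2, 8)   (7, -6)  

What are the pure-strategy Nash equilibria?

(a1, b1): Player 2 prefers b2 (-3 > -5) — not an equilibrium.
(a1, b2): Player 1 prefers a2 (7 > -2) — not an equilibrium.
(a2, b1): Player 1 prefers a1 (7 > 2) — not an equilibrium.
(a2, b2): Player 2 prefers b1 (8 > -6) — not an equilibrium.

none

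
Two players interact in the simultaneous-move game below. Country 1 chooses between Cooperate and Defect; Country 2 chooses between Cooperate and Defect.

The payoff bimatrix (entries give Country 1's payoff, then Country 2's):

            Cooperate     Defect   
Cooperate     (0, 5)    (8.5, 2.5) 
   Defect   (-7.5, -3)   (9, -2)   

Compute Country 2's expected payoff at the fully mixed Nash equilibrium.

First find p, the probability Country 1 plays Cooperate, from Country 2's indifference between Cooperate and Defect: 5p − 3(1−p) = 2.5p − 2(1−p), giving p = 2/7.
Since Country 2 is indifferent in equilibrium, Country 2's expected payoff equals the payoff from either column against (2/7, 5/7). Using Cooperate: 5(2/7) − 3(5/7) = -5/7.

-5/7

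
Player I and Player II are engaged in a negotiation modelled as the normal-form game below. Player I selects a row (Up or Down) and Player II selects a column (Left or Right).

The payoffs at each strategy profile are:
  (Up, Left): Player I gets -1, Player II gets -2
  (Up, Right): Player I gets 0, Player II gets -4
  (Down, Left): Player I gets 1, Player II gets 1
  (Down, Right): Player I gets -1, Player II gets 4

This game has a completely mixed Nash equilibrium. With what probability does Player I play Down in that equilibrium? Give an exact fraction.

2/5

Let p be the probability that Player I plays Up. In a completely mixed equilibrium, Player II must be indifferent between Left and Right.
Player II's expected payoff from Left is −2p + (1−p); from Right it is −4p + 4(1−p).
Setting these equal: −3p + 1 = −8p + 4, so p = 3/5.
Therefore Player I plays Down with probability 1 − 3/5 = 2/5.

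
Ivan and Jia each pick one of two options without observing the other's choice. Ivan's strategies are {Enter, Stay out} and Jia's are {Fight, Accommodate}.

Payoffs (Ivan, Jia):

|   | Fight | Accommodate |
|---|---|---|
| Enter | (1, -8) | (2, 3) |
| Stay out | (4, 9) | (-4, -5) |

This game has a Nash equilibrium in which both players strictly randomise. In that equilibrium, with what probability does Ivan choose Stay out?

11/25

Let x be the probability that Ivan plays Enter. In a completely mixed equilibrium, Jia must be indifferent between Fight and Accommodate.
Jia's expected payoff from Fight is −8x + 9(1−x); from Accommodate it is 3x − 5(1−x).
Setting these equal: −17x + 9 = 8x − 5, so x = 14/25.
Therefore Ivan plays Stay out with probability 1 − 14/25 = 11/25.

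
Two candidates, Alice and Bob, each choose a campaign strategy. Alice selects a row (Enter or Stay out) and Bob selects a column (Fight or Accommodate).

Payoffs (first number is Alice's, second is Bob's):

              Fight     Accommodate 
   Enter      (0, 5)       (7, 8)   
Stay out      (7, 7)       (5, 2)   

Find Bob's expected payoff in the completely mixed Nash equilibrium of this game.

23/4

First find p, the probability Alice plays Enter, from Bob's indifference between Fight and Accommodate: 5p + 7(1−p) = 8p + 2(1−p), giving p = 5/8.
Since Bob is indifferent in equilibrium, Bob's expected payoff equals the payoff from either column against (5/8, 3/8). Using Fight: 5(5/8) + 7(3/8) = 23/4.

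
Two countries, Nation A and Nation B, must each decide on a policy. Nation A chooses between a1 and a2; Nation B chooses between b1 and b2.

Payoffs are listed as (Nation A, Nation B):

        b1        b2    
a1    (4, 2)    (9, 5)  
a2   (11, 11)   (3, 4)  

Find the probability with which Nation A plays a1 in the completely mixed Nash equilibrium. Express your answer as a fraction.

Let r be the probability that Nation A plays a1. In a completely mixed equilibrium, Nation B must be indifferent between b1 and b2.
Nation B's expected payoff from b1 is 2r + 11(1−r); from b2 it is 5r + 4(1−r).
Setting these equal: −9r + 11 = r + 4, so r = 7/10.

7/10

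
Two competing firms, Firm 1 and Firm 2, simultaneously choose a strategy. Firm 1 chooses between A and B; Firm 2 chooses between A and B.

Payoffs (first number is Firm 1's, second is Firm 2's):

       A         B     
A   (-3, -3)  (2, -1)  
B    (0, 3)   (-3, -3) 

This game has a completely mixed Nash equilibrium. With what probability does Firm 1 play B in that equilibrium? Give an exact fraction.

Let r be the probability that Firm 1 plays A. In a completely mixed equilibrium, Firm 2 must be indifferent between A and B.
Firm 2's expected payoff from A is −3r + 3(1−r); from B it is −r − 3(1−r).
Setting these equal: −6r + 3 = 2r − 3, so r = 3/4.
Therefore Firm 1 plays B with probability 1 − 3/4 = 1/4.

1/4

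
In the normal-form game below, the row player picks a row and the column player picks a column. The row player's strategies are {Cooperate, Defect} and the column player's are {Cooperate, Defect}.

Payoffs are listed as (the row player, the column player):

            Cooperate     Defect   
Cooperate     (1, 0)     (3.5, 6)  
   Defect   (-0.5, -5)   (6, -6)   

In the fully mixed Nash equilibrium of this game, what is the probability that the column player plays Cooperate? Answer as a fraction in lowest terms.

Let q be the probability that the column player plays Cooperate. In a completely mixed equilibrium, the row player must be indifferent between Cooperate and Defect.
The row player's expected payoff from Cooperate is q + 3.5(1−q); from Defect it is −0.5q + 6(1−q).
Setting these equal: −2.5q + 3.5 = −6.5q + 6, so q = 5/8.

5/8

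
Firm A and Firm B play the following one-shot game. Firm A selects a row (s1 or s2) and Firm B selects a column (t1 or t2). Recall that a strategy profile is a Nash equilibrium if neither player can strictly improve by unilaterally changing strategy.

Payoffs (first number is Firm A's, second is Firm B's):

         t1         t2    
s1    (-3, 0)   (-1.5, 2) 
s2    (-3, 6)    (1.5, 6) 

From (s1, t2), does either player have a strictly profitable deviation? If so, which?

Firm A

Firm A at (s1, t2) earns -1.5; deviating to s2 yields 1.5 — a strict improvement.
Firm B earns 2; deviating to t1 yields 0 — not better.
Only Firm A has a strictly profitable deviation.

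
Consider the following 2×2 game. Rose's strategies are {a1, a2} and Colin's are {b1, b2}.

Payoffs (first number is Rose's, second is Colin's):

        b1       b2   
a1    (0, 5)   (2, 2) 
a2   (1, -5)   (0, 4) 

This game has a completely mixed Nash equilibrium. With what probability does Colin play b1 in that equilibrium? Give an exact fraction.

Let y be the probability that Colin plays b1. In a completely mixed equilibrium, Rose must be indifferent between a1 and a2.
Rose's expected payoff from a1 is 2(1−y); from a2 it is y.
Setting these equal: −2y + 2 = y, so y = 2/3.

2/3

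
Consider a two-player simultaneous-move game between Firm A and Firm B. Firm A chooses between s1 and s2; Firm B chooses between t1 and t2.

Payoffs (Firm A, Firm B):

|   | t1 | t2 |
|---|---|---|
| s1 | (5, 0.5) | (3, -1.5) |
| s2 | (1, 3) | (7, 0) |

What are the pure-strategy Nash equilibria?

(s1, t1)

(s1, t1): Firm A gets 5 ≥ 1 from s2, and Firm B gets 0.5 ≥ -1.5 from t2 — Nash equilibrium.
(s1, t2): Firm A prefers s2 (7 > 3); Firm B prefers t1 (0.5 > -1.5) — not an equilibrium.
(s2, t1): Firm A prefers s1 (5 > 1) — not an equilibrium.
(s2, t2): Firm B prefers t1 (3 > 0) — not an equilibrium.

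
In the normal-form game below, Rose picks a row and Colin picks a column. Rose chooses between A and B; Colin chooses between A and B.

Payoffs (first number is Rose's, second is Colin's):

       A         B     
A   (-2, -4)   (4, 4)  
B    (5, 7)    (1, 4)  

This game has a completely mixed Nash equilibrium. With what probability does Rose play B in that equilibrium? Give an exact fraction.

Let r be the probability that Rose plays A. In a completely mixed equilibrium, Colin must be indifferent between A and B.
Colin's expected payoff from A is −4r + 7(1−r); from B it is 4r + 4(1−r).
Setting these equal: −11r + 7 = 4, so r = 3/11.
Therefore Rose plays B with probability 1 − 3/11 = 8/11.

8/11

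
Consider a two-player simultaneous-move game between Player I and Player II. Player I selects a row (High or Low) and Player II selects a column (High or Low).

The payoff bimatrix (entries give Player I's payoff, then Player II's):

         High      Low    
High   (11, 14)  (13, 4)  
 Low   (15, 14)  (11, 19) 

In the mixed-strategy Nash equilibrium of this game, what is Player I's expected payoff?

37/3

First find y, the probability Player II plays High, from Player I's indifference between High and Low: 11y + 13(1−y) = 15y + 11(1−y), giving y = 1/3.
Since Player I is indifferent in equilibrium, Player I's expected payoff equals the payoff from either row against (1/3, 2/3). Using High: 11(1/3) + 13(2/3) = 37/3.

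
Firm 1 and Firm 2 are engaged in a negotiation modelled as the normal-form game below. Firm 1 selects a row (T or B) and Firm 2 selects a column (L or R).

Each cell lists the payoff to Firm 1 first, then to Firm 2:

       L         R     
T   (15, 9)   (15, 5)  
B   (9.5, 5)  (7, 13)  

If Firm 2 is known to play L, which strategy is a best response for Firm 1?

T

Against L, Firm 1 earns 15 from T and 9.5 from B.
So T is the best response.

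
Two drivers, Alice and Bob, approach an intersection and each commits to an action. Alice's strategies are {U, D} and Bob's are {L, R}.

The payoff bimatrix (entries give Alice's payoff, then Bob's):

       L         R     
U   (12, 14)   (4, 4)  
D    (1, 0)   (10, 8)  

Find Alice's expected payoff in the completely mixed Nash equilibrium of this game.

116/17

First find q, the probability Bob plays L, from Alice's indifference between U and D: 12q + 4(1−q) = q + 10(1−q), giving q = 6/17.
Since Alice is indifferent in equilibrium, Alice's expected payoff equals the payoff from either row against (6/17, 11/17). Using U: 12(6/17) + 4(11/17) = 116/17.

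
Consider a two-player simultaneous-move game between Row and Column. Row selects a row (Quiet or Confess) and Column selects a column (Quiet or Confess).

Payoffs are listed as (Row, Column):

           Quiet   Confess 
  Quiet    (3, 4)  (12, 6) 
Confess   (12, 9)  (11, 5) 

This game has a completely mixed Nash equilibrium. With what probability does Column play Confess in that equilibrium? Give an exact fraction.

Let y be the probability that Column plays Quiet. In a completely mixed equilibrium, Row must be indifferent between Quiet and Confess.
Row's expected payoff from Quiet is 3y + 12(1−y); from Confess it is 12y + 11(1−y).
Setting these equal: −9y + 12 = y + 11, so y = 1/10.
Therefore Column plays Confess with probability 1 − 1/10 = 9/10.

9/10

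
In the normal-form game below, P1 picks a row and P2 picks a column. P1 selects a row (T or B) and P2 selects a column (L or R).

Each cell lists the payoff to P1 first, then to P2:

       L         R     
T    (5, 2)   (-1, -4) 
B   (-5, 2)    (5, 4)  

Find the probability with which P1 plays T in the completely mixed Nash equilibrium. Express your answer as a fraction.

1/4

Let x be the probability that P1 plays T. In a completely mixed equilibrium, P2 must be indifferent between L and R.
P2's expected payoff from L is 2x + 2(1−x); from R it is −4x + 4(1−x).
Setting these equal: 2 = −8x + 4, so x = 1/4.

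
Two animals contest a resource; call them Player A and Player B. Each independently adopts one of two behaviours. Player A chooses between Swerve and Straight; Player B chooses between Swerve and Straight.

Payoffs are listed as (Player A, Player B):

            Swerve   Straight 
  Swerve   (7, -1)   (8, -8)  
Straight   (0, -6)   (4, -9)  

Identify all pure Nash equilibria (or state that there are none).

(Swerve, Swerve): Player A gets 7 ≥ 0 from Straight, and Player B gets -1 ≥ -8 from Straight — Nash equilibrium.
(Swerve, Straight): Player B prefers Swerve (-1 > -8) — not an equilibrium.
(Straight, Swerve): Player A prefers Swerve (7 > 0) — not an equilibrium.
(Straight, Straight): Player A prefers Swerve (8 > 4); Player B prefers Swerve (-6 > -9) — not an equilibrium.

(Swerve, Swerve)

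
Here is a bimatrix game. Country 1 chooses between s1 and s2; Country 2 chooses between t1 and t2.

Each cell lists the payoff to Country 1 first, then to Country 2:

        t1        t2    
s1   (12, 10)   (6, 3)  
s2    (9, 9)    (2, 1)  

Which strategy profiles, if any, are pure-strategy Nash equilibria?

(s1, t1): Country 1 gets 12 ≥ 9 from s2, and Country 2 gets 10 ≥ 3 from t2 — Nash equilibrium.
(s1, t2): Country 2 prefers t1 (10 > 3) — not an equilibrium.
(s2, t1): Country 1 prefers s1 (12 > 9) — not an equilibrium.
(s2, t2): Country 1 prefers s1 (6 > 2); Country 2 prefers t1 (9 > 1) — not an equilibrium.

(s1, t1)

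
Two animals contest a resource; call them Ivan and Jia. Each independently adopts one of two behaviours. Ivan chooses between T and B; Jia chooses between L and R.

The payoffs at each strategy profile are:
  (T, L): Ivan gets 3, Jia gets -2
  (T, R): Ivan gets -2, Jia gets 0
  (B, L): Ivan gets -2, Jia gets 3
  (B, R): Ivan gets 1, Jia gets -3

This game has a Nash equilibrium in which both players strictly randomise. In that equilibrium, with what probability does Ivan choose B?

Let r be the probability that Ivan plays T. In a completely mixed equilibrium, Jia must be indifferent between L and R.
Jia's expected payoff from L is −2r + 3(1−r); from R it is −3(1−r).
Setting these equal: −5r + 3 = 3r − 3, so r = 3/4.
Therefore Ivan plays B with probability 1 − 3/4 = 1/4.

1/4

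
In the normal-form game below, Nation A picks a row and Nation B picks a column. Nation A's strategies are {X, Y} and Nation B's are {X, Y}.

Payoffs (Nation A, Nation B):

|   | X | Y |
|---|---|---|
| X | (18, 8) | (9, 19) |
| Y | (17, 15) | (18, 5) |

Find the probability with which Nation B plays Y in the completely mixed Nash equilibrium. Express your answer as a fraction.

1/10

Let c be the probability that Nation B plays X. In a completely mixed equilibrium, Nation A must be indifferent between X and Y.
Nation A's expected payoff from X is 18c + 9(1−c); from Y it is 17c + 18(1−c).
Setting these equal: 9c + 9 = −c + 18, so c = 9/10.
Therefore Nation B plays Y with probability 1 − 9/10 = 1/10.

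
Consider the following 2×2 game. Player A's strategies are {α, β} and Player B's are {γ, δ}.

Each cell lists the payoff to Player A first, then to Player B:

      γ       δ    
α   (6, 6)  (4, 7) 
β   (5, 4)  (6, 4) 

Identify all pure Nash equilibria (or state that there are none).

(α, γ): Player B prefers δ (7 > 6) — not an equilibrium.
(α, δ): Player A prefers β (6 > 4) — not an equilibrium.
(β, γ): Player A prefers α (6 > 5) — not an equilibrium.
(β, δ): Player A gets 6 ≥ 4 from α, and Player B gets 4 ≥ 4 from γ — Nash equilibrium.

(β, δ)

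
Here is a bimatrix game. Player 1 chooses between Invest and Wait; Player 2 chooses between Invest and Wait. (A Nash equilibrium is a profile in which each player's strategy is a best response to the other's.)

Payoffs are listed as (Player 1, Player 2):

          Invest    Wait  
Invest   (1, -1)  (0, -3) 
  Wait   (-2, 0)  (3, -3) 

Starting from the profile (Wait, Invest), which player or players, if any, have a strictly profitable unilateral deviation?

Player 1

Player 1 at (Wait, Invest) earns -2; deviating to Invest yields 1 — a strict improvement.
Player 2 earns 0; deviating to Wait yields -3 — not better.
Only Player 1 has a strictly profitable deviation.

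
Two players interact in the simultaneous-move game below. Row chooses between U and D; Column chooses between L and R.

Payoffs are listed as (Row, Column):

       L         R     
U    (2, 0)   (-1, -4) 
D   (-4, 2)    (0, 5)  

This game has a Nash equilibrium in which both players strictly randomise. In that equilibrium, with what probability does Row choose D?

4/7

Let x be the probability that Row plays U. In a completely mixed equilibrium, Column must be indifferent between L and R.
Column's expected payoff from L is 2(1−x); from R it is −4x + 5(1−x).
Setting these equal: −2x + 2 = −9x + 5, so x = 3/7.
Therefore Row plays D with probability 1 − 3/7 = 4/7.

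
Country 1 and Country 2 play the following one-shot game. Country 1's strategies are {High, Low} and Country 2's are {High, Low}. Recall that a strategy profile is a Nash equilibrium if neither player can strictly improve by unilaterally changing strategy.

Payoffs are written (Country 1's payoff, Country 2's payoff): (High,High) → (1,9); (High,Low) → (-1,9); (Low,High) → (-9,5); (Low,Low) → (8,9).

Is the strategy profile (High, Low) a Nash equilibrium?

At (High, Low), Country 1 earns -1; switching to Low would give 8, so Country 1 would deviate.
Country 2 earns 9; switching to High would give 9, so Country 2 has no profitable deviation.
Since at least one player can profitably deviate, this is not a Nash equilibrium.

No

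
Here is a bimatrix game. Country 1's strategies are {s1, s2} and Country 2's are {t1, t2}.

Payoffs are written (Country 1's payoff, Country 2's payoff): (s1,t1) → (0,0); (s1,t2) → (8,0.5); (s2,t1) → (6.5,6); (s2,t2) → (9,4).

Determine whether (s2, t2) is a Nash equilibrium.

No

At (s2, t2), Country 1 earns 9; switching to s1 would give 8, so Country 1 has no profitable deviation.
Country 2 earns 4; switching to t1 would give 6, so Country 2 would deviate.
Since at least one player can profitably deviate, this is not a Nash equilibrium.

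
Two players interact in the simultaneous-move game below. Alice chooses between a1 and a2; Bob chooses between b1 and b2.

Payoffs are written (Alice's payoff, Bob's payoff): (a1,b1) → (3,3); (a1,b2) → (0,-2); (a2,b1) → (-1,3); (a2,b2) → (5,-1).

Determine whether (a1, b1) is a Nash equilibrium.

Yes

At (a1, b1), Alice earns 3; switching to a2 would give -1, so Alice has no profitable deviation.
Bob earns 3; switching to b2 would give -2, so Bob has no profitable deviation.
Neither player can gain by a unilateral deviation, so this profile is a Nash equilibrium.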